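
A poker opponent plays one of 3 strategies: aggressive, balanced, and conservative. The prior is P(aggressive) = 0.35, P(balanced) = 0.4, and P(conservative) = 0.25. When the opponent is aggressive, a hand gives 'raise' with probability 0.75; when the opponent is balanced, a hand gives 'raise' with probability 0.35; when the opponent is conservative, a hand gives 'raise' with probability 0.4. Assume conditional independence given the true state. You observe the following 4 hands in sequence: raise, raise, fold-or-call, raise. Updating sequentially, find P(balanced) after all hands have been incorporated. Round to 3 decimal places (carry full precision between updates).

0.193

After 'raise': normaliser = 0.75·0.3500 + 0.35·0.4000 + 0.4·0.2500; P(aggressive) ≈ 0.5224, P(balanced) ≈ 0.2786, P(conservative) ≈ 0.1990
After 'raise': normaliser = 0.75·0.5224 + 0.35·0.2786 + 0.4·0.1990; P(aggressive) ≈ 0.6887, P(balanced) ≈ 0.1714, P(conservative) ≈ 0.1399
After 'fold-or-call': normaliser = 0.25·0.6887 + 0.65·0.1714 + 0.6·0.1399; P(aggressive) ≈ 0.4684, P(balanced) ≈ 0.3031, P(conservative) ≈ 0.2284
After 'raise': normaliser = 0.75·0.4684 + 0.35·0.3031 + 0.4·0.2284; P(aggressive) ≈ 0.6402, P(balanced) ≈ 0.1933, P(conservative) ≈ 0.1665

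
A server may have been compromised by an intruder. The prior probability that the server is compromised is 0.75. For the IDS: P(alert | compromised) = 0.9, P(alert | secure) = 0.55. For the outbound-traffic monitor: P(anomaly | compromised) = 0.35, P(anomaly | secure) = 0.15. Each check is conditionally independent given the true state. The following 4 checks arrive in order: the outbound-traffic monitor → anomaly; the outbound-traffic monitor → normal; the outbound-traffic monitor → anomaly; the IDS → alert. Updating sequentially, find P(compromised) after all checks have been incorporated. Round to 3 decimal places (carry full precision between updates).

After the outbound-traffic monitor='anomaly': P(compromised) = 0.35·0.7500 / (0.35·0.7500 + 0.15·0.2500) ≈ 0.8750
After the outbound-traffic monitor='normal': P(compromised) = 0.65·0.8750 / (0.65·0.8750 + 0.85·0.1250) ≈ 0.8426
After the outbound-traffic monitor='anomaly': P(compromised) = 0.35·0.8426 / (0.35·0.8426 + 0.15·0.1574) ≈ 0.9259
After the IDS='alert': P(compromised) = 0.9·0.9259 / (0.9·0.9259 + 0.55·0.0741) ≈ 0.9534

0.953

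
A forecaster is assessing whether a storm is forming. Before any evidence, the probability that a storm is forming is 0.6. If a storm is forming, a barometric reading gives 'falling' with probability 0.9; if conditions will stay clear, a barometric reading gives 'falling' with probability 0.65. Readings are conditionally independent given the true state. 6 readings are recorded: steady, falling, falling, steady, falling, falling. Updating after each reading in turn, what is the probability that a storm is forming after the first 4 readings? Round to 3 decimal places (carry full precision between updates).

0.190

Each posterior becomes the prior for the next update.
After 'steady': P(storm) = 0.1·0.6000 / (0.1·0.6000 + 0.35·0.4000) ≈ 0.3000
After 'falling': P(storm) = 0.9·0.3000 / (0.9·0.3000 + 0.65·0.7000) ≈ 0.3724
After 'falling': P(storm) = 0.9·0.3724 / (0.9·0.3724 + 0.65·0.6276) ≈ 0.4510
After 'steady': P(storm) = 0.1·0.4510 / (0.1·0.4510 + 0.35·0.5490) ≈ 0.1901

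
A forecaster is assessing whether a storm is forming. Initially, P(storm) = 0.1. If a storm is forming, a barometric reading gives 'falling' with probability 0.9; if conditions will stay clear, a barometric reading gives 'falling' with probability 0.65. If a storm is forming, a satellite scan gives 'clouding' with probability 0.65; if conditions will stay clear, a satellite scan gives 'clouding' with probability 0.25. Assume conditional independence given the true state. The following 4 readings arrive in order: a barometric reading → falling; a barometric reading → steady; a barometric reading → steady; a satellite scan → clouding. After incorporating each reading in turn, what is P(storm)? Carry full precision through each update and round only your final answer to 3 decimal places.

After a barometric reading='falling': P(storm) = 0.9·0.1000 / (0.9·0.1000 + 0.65·0.9000) ≈ 0.1333
After a barometric reading='steady': P(storm) = 0.1·0.1333 / (0.1·0.1333 + 0.35·0.8667) ≈ 0.0421
After a barometric reading='steady': P(storm) = 0.1·0.0421 / (0.1·0.0421 + 0.35·0.9579) ≈ 0.0124
After a satellite scan='clouding': P(storm) = 0.65·0.0124 / (0.65·0.0124 + 0.25·0.9876) ≈ 0.0316

0.032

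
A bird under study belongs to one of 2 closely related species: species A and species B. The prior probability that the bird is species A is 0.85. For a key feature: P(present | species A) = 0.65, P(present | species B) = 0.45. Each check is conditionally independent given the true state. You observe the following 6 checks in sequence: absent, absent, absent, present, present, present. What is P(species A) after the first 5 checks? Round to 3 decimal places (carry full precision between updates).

After 'absent': P(species A) = 0.35·0.8500 / (0.35·0.8500 + 0.55·0.1500) ≈ 0.7829
After 'absent': P(species A) = 0.35·0.7829 / (0.35·0.7829 + 0.55·0.2171) ≈ 0.6965
After 'absent': P(species A) = 0.35·0.6965 / (0.35·0.6965 + 0.55·0.3035) ≈ 0.5935
After 'present': P(species A) = 0.65·0.5935 / (0.65·0.5935 + 0.45·0.4065) ≈ 0.6784
After 'present': P(species A) = 0.65·0.6784 / (0.65·0.6784 + 0.45·0.3216) ≈ 0.7529

0.753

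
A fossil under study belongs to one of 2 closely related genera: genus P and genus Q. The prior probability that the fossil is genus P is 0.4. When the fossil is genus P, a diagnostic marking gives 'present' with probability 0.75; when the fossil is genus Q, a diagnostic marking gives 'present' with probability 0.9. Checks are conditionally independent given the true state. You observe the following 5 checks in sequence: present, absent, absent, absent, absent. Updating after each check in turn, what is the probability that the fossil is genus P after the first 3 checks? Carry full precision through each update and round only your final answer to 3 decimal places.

0.776

After 'present': P(genus P) = 0.75·0.4000 / (0.75·0.4000 + 0.9·0.6000) ≈ 0.3571
After 'absent': P(genus P) = 0.25·0.3571 / (0.25·0.3571 + 0.1·0.6429) ≈ 0.5814
After 'absent': P(genus P) = 0.25·0.5814 / (0.25·0.5814 + 0.1·0.4186) ≈ 0.7764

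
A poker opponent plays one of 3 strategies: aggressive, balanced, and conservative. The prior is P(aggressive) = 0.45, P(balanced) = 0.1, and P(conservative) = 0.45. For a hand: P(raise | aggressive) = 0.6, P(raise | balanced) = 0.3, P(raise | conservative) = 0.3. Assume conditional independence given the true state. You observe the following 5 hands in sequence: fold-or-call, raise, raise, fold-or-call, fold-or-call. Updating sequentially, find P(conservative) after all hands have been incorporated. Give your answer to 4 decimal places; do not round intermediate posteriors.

After 'fold-or-call': normaliser = 0.4·0.4500 + 0.7·0.1000 + 0.7·0.4500; P(aggressive) ≈ 0.3186, P(balanced) ≈ 0.1239, P(conservative) ≈ 0.5575
After 'raise': normaliser = 0.6·0.3186 + 0.3·0.1239 + 0.3·0.5575; P(aggressive) ≈ 0.4832, P(balanced) ≈ 0.0940, P(conservative) ≈ 0.4228
After 'raise': normaliser = 0.6·0.4832 + 0.3·0.0940 + 0.3·0.4228; P(aggressive) ≈ 0.6516, P(balanced) ≈ 0.0633, P(conservative) ≈ 0.2851
After 'fold-or-call': normaliser = 0.4·0.6516 + 0.7·0.0633 + 0.7·0.2851; P(aggressive) ≈ 0.5166, P(balanced) ≈ 0.0879, P(conservative) ≈ 0.3955
After 'fold-or-call': normaliser = 0.4·0.5166 + 0.7·0.0879 + 0.7·0.3955; P(aggressive) ≈ 0.3791, P(balanced) ≈ 0.1129, P(conservative) ≈ 0.5080

0.5080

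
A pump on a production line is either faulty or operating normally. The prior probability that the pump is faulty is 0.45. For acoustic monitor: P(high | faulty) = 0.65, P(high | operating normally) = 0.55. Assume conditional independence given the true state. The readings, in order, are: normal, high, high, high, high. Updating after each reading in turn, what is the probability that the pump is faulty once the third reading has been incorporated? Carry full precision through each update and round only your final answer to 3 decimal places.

After 'normal': P(faulty) = 0.35·0.4500 / (0.35·0.4500 + 0.45·0.5500) ≈ 0.3889
After 'high': P(faulty) = 0.65·0.3889 / (0.65·0.3889 + 0.55·0.6111) ≈ 0.4292
After 'high': P(faulty) = 0.65·0.4292 / (0.65·0.4292 + 0.55·0.5708) ≈ 0.4706

0.471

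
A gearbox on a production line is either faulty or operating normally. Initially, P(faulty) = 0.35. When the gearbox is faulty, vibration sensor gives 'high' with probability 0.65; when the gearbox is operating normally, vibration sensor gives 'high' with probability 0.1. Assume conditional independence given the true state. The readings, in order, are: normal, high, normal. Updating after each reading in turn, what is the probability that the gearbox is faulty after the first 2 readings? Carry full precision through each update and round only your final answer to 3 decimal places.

Apply Bayes' rule sequentially, carrying P(faulty) forward.
After 'normal': P(faulty) = 0.35·0.3500 / (0.35·0.3500 + 0.9·0.6500) ≈ 0.1731
After 'high': P(faulty) = 0.65·0.1731 / (0.65·0.1731 + 0.1·0.8269) ≈ 0.5765

0.576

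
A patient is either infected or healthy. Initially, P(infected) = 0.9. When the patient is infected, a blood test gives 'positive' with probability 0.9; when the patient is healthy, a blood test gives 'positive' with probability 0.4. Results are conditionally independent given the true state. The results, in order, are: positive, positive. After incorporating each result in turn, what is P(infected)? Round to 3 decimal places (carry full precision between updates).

0.979

Each posterior becomes the prior for the next update.
After 'positive': P(infected) = 0.9·0.9000 / (0.9·0.9000 + 0.4·0.1000) ≈ 0.9529
After 'positive': P(infected) = 0.9·0.9529 / (0.9·0.9529 + 0.4·0.0471) ≈ 0.9785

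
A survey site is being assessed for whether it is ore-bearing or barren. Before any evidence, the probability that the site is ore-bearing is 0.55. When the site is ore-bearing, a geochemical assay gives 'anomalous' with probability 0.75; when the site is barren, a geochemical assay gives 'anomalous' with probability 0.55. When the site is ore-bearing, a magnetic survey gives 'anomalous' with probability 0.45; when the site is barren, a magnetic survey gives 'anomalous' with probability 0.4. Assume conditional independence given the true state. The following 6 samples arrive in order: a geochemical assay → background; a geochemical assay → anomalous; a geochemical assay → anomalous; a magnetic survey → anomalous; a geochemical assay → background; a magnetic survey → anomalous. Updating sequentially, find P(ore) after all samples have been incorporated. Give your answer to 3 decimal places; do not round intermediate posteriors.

0.470

Each posterior becomes the prior for the next update.
After a geochemical assay='background': P(ore) = 0.25·0.5500 / (0.25·0.5500 + 0.45·0.4500) ≈ 0.4044
After a geochemical assay='anomalous': P(ore) = 0.75·0.4044 / (0.75·0.4044 + 0.55·0.5956) ≈ 0.4808
After a geochemical assay='anomalous': P(ore) = 0.75·0.4808 / (0.75·0.4808 + 0.55·0.5192) ≈ 0.5580
After a magnetic survey='anomalous': P(ore) = 0.45·0.5580 / (0.45·0.5580 + 0.4·0.4420) ≈ 0.5869
After a geochemical assay='background': P(ore) = 0.25·0.5869 / (0.25·0.5869 + 0.45·0.4131) ≈ 0.4411
After a magnetic survey='anomalous': P(ore) = 0.45·0.4411 / (0.45·0.4411 + 0.4·0.5589) ≈ 0.4703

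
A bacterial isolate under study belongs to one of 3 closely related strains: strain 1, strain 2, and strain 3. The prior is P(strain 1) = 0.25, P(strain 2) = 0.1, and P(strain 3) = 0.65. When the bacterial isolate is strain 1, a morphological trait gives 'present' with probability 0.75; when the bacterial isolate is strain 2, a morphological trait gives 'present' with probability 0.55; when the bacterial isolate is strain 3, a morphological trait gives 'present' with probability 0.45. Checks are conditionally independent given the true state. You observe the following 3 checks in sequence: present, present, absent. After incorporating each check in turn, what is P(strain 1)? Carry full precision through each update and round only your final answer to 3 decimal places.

After 'present': normaliser = 0.75·0.2500 + 0.55·0.1000 + 0.45·0.6500; P(strain 1) ≈ 0.3505, P(strain 2) ≈ 0.1028, P(strain 3) ≈ 0.5467
After 'present': normaliser = 0.75·0.3505 + 0.55·0.1028 + 0.45·0.5467; P(strain 1) ≈ 0.4649, P(strain 2) ≈ 0.1000, P(strain 3) ≈ 0.4351
After 'absent': normaliser = 0.25·0.4649 + 0.45·0.1000 + 0.55·0.4351; P(strain 1) ≈ 0.2902, P(strain 2) ≈ 0.1123, P(strain 3) ≈ 0.5975

0.290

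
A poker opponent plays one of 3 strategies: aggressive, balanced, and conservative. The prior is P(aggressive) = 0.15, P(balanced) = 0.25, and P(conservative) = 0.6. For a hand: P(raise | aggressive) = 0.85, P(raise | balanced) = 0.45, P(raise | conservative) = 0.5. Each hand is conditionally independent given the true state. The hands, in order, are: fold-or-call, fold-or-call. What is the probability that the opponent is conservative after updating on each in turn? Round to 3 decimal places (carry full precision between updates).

0.655

After 'fold-or-call': normaliser = 0.15·0.1500 + 0.55·0.2500 + 0.5·0.6000; P(aggressive) ≈ 0.0489, P(balanced) ≈ 0.2989, P(conservative) ≈ 0.6522
After 'fold-or-call': normaliser = 0.15·0.0489 + 0.55·0.2989 + 0.5·0.6522; P(aggressive) ≈ 0.0147, P(balanced) ≈ 0.3302, P(conservative) ≈ 0.6550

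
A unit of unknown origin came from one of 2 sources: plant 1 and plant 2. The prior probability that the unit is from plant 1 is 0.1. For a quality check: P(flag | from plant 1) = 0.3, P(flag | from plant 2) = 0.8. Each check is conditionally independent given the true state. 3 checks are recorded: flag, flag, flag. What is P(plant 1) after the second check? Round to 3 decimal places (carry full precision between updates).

After 'flag': P(plant 1) = 0.3·0.1000 / (0.3·0.1000 + 0.8·0.9000) ≈ 0.0400
After 'flag': P(plant 1) = 0.3·0.0400 / (0.3·0.0400 + 0.8·0.9600) ≈ 0.0154

0.015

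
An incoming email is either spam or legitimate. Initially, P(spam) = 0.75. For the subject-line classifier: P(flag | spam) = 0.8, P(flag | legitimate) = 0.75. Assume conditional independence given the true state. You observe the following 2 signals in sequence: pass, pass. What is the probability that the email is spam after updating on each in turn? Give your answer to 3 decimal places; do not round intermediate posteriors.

0.658

After 'pass': P(spam) = 0.2·0.7500 / (0.2·0.7500 + 0.25·0.2500) ≈ 0.7059
After 'pass': P(spam) = 0.2·0.7059 / (0.2·0.7059 + 0.25·0.2941) ≈ 0.6575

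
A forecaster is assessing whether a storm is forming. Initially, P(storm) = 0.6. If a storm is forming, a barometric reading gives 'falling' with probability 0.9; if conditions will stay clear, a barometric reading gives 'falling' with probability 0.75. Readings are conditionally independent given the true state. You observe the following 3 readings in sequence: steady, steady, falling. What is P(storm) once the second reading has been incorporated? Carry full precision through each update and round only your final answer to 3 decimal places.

After 'steady': P(storm) = 0.1·0.6000 / (0.1·0.6000 + 0.25·0.4000) ≈ 0.3750
After 'steady': P(storm) = 0.1·0.3750 / (0.1·0.3750 + 0.25·0.6250) ≈ 0.1935

0.194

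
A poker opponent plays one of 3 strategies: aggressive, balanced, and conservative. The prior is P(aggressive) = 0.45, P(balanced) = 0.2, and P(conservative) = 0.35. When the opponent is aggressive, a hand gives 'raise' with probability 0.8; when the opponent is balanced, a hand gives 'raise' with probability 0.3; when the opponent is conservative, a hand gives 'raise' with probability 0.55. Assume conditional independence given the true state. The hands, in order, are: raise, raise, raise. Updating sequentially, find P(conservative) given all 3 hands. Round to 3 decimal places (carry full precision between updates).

0.198

After 'raise': normaliser = 0.8·0.4500 + 0.3·0.2000 + 0.55·0.3500; P(aggressive) ≈ 0.5878, P(balanced) ≈ 0.0980, P(conservative) ≈ 0.3143
After 'raise': normaliser = 0.8·0.5878 + 0.3·0.0980 + 0.55·0.3143; P(aggressive) ≈ 0.6992, P(balanced) ≈ 0.0437, P(conservative) ≈ 0.2571
After 'raise': normaliser = 0.8·0.6992 + 0.3·0.0437 + 0.55·0.2571; P(aggressive) ≈ 0.7836, P(balanced) ≈ 0.0184, P(conservative) ≈ 0.1980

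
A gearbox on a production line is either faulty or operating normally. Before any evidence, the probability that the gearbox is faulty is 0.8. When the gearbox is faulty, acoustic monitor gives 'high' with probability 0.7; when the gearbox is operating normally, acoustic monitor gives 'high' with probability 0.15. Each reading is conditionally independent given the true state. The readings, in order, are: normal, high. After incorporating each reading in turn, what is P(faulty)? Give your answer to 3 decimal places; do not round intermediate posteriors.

After 'normal': P(faulty) = 0.3·0.8000 / (0.3·0.8000 + 0.85·0.2000) ≈ 0.5854
After 'high': P(faulty) = 0.7·0.5854 / (0.7·0.5854 + 0.15·0.4146) ≈ 0.8682

0.868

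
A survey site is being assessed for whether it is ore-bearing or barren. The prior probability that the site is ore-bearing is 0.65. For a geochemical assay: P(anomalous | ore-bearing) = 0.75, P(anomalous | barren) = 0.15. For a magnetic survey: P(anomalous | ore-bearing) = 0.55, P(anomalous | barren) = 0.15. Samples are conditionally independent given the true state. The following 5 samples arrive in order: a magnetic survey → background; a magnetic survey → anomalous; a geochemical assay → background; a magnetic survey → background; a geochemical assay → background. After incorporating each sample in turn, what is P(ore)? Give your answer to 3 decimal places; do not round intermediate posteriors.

After a magnetic survey='background': P(ore) = 0.45·0.6500 / (0.45·0.6500 + 0.85·0.3500) ≈ 0.4958
After a magnetic survey='anomalous': P(ore) = 0.55·0.4958 / (0.55·0.4958 + 0.15·0.5042) ≈ 0.7828
After a geochemical assay='background': P(ore) = 0.25·0.7828 / (0.25·0.7828 + 0.85·0.2172) ≈ 0.5146
After a magnetic survey='background': P(ore) = 0.45·0.5146 / (0.45·0.5146 + 0.85·0.4854) ≈ 0.3595
After a geochemical assay='background': P(ore) = 0.25·0.3595 / (0.25·0.3595 + 0.85·0.6405) ≈ 0.1417

0.142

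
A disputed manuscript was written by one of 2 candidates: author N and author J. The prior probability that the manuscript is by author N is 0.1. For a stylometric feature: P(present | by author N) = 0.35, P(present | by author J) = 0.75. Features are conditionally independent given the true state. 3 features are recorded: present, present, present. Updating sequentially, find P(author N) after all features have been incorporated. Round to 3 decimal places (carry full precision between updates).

0.011

Apply Bayes' rule sequentially, carrying P(author N) forward.
After 'present': P(author N) = 0.35·0.1000 / (0.35·0.1000 + 0.75·0.9000) ≈ 0.0493
After 'present': P(author N) = 0.35·0.0493 / (0.35·0.0493 + 0.75·0.9507) ≈ 0.0236
After 'present': P(author N) = 0.35·0.0236 / (0.35·0.0236 + 0.75·0.9764) ≈ 0.0112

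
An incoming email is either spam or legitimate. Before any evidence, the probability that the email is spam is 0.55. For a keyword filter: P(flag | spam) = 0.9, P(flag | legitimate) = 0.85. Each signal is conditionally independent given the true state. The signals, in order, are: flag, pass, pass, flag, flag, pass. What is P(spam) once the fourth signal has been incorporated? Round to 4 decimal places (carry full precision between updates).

Each posterior becomes the prior for the next update.
After 'flag': P(spam) = 0.9·0.5500 / (0.9·0.5500 + 0.85·0.4500) ≈ 0.5641
After 'pass': P(spam) = 0.1·0.5641 / (0.1·0.5641 + 0.15·0.4359) ≈ 0.4632
After 'pass': P(spam) = 0.1·0.4632 / (0.1·0.4632 + 0.15·0.5368) ≈ 0.3651
After 'flag': P(spam) = 0.9·0.3651 / (0.9·0.3651 + 0.85·0.6349) ≈ 0.3785

0.3785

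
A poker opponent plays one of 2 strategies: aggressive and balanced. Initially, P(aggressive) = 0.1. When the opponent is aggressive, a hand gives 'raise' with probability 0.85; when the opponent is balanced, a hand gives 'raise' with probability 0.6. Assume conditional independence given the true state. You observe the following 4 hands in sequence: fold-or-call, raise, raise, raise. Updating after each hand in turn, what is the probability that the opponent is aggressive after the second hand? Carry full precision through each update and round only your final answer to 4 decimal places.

Each posterior becomes the prior for the next update.
After 'fold-or-call': P(aggressive) = 0.15·0.1000 / (0.15·0.1000 + 0.4·0.9000) ≈ 0.0400
After 'raise': P(aggressive) = 0.85·0.0400 / (0.85·0.0400 + 0.6·0.9600) ≈ 0.0557

0.0557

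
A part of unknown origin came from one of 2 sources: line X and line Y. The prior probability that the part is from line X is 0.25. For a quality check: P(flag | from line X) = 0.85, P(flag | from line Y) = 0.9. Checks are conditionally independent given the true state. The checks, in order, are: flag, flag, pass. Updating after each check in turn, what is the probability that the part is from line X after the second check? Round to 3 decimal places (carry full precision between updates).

0.229

After 'flag': P(line X) = 0.85·0.2500 / (0.85·0.2500 + 0.9·0.7500) ≈ 0.2394
After 'flag': P(line X) = 0.85·0.2394 / (0.85·0.2394 + 0.9·0.7606) ≈ 0.2292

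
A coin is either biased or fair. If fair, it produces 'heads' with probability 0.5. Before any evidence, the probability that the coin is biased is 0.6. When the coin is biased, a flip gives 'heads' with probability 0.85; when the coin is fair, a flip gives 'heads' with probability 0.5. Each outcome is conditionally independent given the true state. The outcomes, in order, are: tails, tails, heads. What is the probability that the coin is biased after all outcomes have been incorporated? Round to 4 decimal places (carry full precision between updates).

After 'tails': P(biased) = 0.15·0.6000 / (0.15·0.6000 + 0.5·0.4000) ≈ 0.3103
After 'tails': P(biased) = 0.15·0.3103 / (0.15·0.3103 + 0.5·0.6897) ≈ 0.1189
After 'heads': P(biased) = 0.85·0.1189 / (0.85·0.1189 + 0.5·0.8811) ≈ 0.1867

0.1867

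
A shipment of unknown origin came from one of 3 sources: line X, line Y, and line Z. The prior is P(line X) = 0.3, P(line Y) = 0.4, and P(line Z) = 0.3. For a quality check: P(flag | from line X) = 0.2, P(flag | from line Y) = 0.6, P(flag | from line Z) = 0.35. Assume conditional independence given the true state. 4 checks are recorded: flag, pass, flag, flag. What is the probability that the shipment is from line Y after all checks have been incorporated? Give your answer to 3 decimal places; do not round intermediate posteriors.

0.771

Each posterior becomes the prior for the next update.
After 'flag': normaliser = 0.2·0.3000 + 0.6·0.4000 + 0.35·0.3000; P(line X) ≈ 0.1481, P(line Y) ≈ 0.5926, P(line Z) ≈ 0.2593
After 'pass': normaliser = 0.8·0.1481 + 0.4·0.5926 + 0.65·0.2593; P(line X) ≈ 0.2261, P(line Y) ≈ 0.4523, P(line Z) ≈ 0.3216
After 'flag': normaliser = 0.2·0.2261 + 0.6·0.4523 + 0.35·0.3216; P(line X) ≈ 0.1054, P(line Y) ≈ 0.6324, P(line Z) ≈ 0.2622
After 'flag': normaliser = 0.2·0.1054 + 0.6·0.6324 + 0.35·0.2622; P(line X) ≈ 0.0428, P(line Y) ≈ 0.7707, P(line Z) ≈ 0.1865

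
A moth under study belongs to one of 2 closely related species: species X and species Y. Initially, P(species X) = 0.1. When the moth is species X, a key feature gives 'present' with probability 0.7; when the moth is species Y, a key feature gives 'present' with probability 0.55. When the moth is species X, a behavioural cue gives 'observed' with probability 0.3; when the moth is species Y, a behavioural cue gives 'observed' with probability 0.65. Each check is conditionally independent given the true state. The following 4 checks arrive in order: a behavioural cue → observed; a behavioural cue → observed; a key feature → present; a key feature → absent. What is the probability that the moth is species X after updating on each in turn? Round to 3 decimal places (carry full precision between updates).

After a behavioural cue='observed': P(species X) = 0.3·0.1000 / (0.3·0.1000 + 0.65·0.9000) ≈ 0.0488
After a behavioural cue='observed': P(species X) = 0.3·0.0488 / (0.3·0.0488 + 0.65·0.9512) ≈ 0.0231
After a key feature='present': P(species X) = 0.7·0.0231 / (0.7·0.0231 + 0.55·0.9769) ≈ 0.0292
After a key feature='absent': P(species X) = 0.3·0.0292 / (0.3·0.0292 + 0.45·0.9708) ≈ 0.0197

0.020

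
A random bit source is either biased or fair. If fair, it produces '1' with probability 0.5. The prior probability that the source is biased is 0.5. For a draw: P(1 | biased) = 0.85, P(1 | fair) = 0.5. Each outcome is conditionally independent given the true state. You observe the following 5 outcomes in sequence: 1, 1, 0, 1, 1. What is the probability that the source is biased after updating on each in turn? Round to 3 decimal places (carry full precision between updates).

After '1': P(biased) = 0.85·0.5000 / (0.85·0.5000 + 0.5·0.5000) ≈ 0.6296
After '1': P(biased) = 0.85·0.6296 / (0.85·0.6296 + 0.5·0.3704) ≈ 0.7429
After '0': P(biased) = 0.15·0.7429 / (0.15·0.7429 + 0.5·0.2571) ≈ 0.4644
After '1': P(biased) = 0.85·0.4644 / (0.85·0.4644 + 0.5·0.5356) ≈ 0.5958
After '1': P(biased) = 0.85·0.5958 / (0.85·0.5958 + 0.5·0.4042) ≈ 0.7147

0.715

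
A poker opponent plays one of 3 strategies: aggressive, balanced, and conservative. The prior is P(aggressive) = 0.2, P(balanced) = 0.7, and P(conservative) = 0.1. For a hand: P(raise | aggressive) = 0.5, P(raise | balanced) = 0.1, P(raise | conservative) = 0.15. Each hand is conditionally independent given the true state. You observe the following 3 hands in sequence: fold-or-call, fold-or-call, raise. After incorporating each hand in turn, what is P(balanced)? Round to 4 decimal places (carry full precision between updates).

After 'fold-or-call': normaliser = 0.5·0.2000 + 0.9·0.7000 + 0.85·0.1000; P(aggressive) ≈ 0.1227, P(balanced) ≈ 0.7730, P(conservative) ≈ 0.1043
After 'fold-or-call': normaliser = 0.5·0.1227 + 0.9·0.7730 + 0.85·0.1043; P(aggressive) ≈ 0.0725, P(balanced) ≈ 0.8226, P(conservative) ≈ 0.1048
After 'raise': normaliser = 0.5·0.0725 + 0.1·0.8226 + 0.15·0.1048; P(aggressive) ≈ 0.2702, P(balanced) ≈ 0.6127, P(conservative) ≈ 0.1171

0.6127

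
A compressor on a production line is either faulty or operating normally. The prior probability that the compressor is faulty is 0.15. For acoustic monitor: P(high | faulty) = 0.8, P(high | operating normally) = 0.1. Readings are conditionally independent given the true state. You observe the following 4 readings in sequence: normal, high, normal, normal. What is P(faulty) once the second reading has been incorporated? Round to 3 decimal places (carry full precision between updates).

Apply Bayes' rule sequentially, carrying P(faulty) forward.
After 'normal': P(faulty) = 0.2·0.1500 / (0.2·0.1500 + 0.9·0.8500) ≈ 0.0377
After 'high': P(faulty) = 0.8·0.0377 / (0.8·0.0377 + 0.1·0.9623) ≈ 0.2388

0.239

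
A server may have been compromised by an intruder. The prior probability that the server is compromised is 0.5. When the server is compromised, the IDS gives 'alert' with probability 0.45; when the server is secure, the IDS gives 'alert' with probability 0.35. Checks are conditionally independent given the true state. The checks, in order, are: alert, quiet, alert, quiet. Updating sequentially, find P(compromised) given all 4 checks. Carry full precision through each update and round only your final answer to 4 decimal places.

0.5420

After 'alert': P(compromised) = 0.45·0.5000 / (0.45·0.5000 + 0.35·0.5000) ≈ 0.5625
After 'quiet': P(compromised) = 0.55·0.5625 / (0.55·0.5625 + 0.65·0.4375) ≈ 0.5211
After 'alert': P(compromised) = 0.45·0.5211 / (0.45·0.5211 + 0.35·0.4789) ≈ 0.5831
After 'quiet': P(compromised) = 0.55·0.5831 / (0.55·0.5831 + 0.65·0.4169) ≈ 0.5420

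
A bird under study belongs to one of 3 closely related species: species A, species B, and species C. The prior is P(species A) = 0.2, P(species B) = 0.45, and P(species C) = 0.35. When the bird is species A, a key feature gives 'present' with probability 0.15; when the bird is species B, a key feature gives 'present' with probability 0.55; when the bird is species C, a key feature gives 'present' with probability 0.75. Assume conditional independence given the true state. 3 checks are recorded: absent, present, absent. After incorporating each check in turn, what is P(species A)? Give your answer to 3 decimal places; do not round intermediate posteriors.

Apply Bayes' rule sequentially, carrying P(species A) forward.
After 'absent': normaliser = 0.85·0.2000 + 0.45·0.4500 + 0.25·0.3500; P(species A) ≈ 0.3696, P(species B) ≈ 0.4402, P(species C) ≈ 0.1902
After 'present': normaliser = 0.15·0.3696 + 0.55·0.4402 + 0.75·0.1902; P(species A) ≈ 0.1259, P(species B) ≈ 0.5500, P(species C) ≈ 0.3241
After 'absent': normaliser = 0.85·0.1259 + 0.45·0.5500 + 0.25·0.3241; P(species A) ≈ 0.2457, P(species B) ≈ 0.5682, P(species C) ≈ 0.1860

0.246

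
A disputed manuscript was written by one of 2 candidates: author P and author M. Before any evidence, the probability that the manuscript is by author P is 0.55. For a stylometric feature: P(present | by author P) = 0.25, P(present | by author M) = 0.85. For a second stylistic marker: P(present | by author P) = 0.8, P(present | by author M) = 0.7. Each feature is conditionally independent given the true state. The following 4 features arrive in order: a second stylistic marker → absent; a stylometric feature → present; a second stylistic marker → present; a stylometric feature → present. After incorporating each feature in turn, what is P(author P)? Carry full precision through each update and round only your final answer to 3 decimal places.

0.075

After a second stylistic marker='absent': P(author P) = 0.2·0.5500 / (0.2·0.5500 + 0.3·0.4500) ≈ 0.4490
After a stylometric feature='present': P(author P) = 0.25·0.4490 / (0.25·0.4490 + 0.85·0.5510) ≈ 0.1933
After a second stylistic marker='present': P(author P) = 0.8·0.1933 / (0.8·0.1933 + 0.7·0.8067) ≈ 0.2150
After a stylometric feature='present': P(author P) = 0.25·0.2150 / (0.25·0.2150 + 0.85·0.7850) ≈ 0.0745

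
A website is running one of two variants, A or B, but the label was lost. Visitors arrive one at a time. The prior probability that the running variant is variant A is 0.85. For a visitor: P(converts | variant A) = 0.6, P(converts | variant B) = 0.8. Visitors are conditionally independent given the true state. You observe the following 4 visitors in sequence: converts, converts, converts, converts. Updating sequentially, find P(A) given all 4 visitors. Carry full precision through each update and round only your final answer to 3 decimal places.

After 'converts': P(A) = 0.6·0.8500 / (0.6·0.8500 + 0.8·0.1500) ≈ 0.8095
After 'converts': P(A) = 0.6·0.8095 / (0.6·0.8095 + 0.8·0.1905) ≈ 0.7612
After 'converts': P(A) = 0.6·0.7612 / (0.6·0.7612 + 0.8·0.2388) ≈ 0.7051
After 'converts': P(A) = 0.6·0.7051 / (0.6·0.7051 + 0.8·0.2949) ≈ 0.6420

0.642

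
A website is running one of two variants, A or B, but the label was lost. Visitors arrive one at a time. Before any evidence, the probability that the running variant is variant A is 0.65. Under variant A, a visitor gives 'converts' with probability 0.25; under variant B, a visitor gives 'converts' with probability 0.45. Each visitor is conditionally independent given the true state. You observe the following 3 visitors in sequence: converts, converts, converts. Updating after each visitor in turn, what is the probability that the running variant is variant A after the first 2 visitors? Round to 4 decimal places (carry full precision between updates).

0.3643

After 'converts': P(A) = 0.25·0.6500 / (0.25·0.6500 + 0.45·0.3500) ≈ 0.5078
After 'converts': P(A) = 0.25·0.5078 / (0.25·0.5078 + 0.45·0.4922) ≈ 0.3643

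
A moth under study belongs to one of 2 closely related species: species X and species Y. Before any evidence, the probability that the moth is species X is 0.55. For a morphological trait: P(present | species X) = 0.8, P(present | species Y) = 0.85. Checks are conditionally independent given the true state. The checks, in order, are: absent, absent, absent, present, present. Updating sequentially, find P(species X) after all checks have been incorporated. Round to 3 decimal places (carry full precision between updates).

0.720

After 'absent': P(species X) = 0.2·0.5500 / (0.2·0.5500 + 0.15·0.4500) ≈ 0.6197
After 'absent': P(species X) = 0.2·0.6197 / (0.2·0.6197 + 0.15·0.3803) ≈ 0.6848
After 'absent': P(species X) = 0.2·0.6848 / (0.2·0.6848 + 0.15·0.3152) ≈ 0.7434
After 'present': P(species X) = 0.8·0.7434 / (0.8·0.7434 + 0.85·0.2566) ≈ 0.7317
After 'present': P(species X) = 0.8·0.7317 / (0.8·0.7317 + 0.85·0.2683) ≈ 0.7196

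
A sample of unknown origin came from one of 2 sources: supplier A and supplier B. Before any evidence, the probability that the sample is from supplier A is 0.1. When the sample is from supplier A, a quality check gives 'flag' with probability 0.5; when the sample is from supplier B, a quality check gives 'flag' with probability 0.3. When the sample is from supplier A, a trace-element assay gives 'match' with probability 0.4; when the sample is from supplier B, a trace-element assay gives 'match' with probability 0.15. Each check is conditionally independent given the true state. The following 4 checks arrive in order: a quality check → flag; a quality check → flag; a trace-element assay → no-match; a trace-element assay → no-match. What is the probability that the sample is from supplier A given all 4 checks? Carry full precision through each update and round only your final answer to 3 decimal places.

0.133

After a quality check='flag': P(supplier A) = 0.5·0.1000 / (0.5·0.1000 + 0.3·0.9000) ≈ 0.1562
After a quality check='flag': P(supplier A) = 0.5·0.1562 / (0.5·0.1562 + 0.3·0.8438) ≈ 0.2358
After a trace-element assay='no-match': P(supplier A) = 0.6·0.2358 / (0.6·0.2358 + 0.85·0.7642) ≈ 0.1789
After a trace-element assay='no-match': P(supplier A) = 0.6·0.1789 / (0.6·0.1789 + 0.85·0.8211) ≈ 0.1333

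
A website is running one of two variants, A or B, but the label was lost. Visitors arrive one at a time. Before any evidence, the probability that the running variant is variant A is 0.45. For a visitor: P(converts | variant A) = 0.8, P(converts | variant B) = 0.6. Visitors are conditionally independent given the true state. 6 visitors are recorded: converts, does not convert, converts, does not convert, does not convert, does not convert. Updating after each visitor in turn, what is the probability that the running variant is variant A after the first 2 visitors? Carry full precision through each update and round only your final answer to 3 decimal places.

After 'converts': P(A) = 0.8·0.4500 / (0.8·0.4500 + 0.6·0.5500) ≈ 0.5217
After 'does not convert': P(A) = 0.2·0.5217 / (0.2·0.5217 + 0.4·0.4783) ≈ 0.3529

0.353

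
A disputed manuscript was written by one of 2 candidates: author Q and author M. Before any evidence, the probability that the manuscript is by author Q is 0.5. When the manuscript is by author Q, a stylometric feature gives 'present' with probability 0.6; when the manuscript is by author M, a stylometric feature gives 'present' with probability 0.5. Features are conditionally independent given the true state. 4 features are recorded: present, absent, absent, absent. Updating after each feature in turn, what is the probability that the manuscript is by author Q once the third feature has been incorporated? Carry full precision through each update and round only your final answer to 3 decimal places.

After 'present': P(author Q) = 0.6·0.5000 / (0.6·0.5000 + 0.5·0.5000) ≈ 0.5455
After 'absent': P(author Q) = 0.4·0.5455 / (0.4·0.5455 + 0.5·0.4545) ≈ 0.4898
After 'absent': P(author Q) = 0.4·0.4898 / (0.4·0.4898 + 0.5·0.5102) ≈ 0.4344

0.434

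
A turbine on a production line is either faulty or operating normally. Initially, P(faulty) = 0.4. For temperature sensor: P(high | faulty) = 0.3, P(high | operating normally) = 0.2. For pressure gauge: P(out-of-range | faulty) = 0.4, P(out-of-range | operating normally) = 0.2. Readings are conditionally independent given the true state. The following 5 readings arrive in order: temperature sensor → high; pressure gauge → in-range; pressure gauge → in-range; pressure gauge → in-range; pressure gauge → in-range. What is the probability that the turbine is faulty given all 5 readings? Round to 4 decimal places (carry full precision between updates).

After temperature sensor='high': P(faulty) = 0.3·0.4000 / (0.3·0.4000 + 0.2·0.6000) ≈ 0.5000
After pressure gauge='in-range': P(faulty) = 0.6·0.5000 / (0.6·0.5000 + 0.8·0.5000) ≈ 0.4286
After pressure gauge='in-range': P(faulty) = 0.6·0.4286 / (0.6·0.4286 + 0.8·0.5714) ≈ 0.3600
After pressure gauge='in-range': P(faulty) = 0.6·0.3600 / (0.6·0.3600 + 0.8·0.6400) ≈ 0.2967
After pressure gauge='in-range': P(faulty) = 0.6·0.2967 / (0.6·0.2967 + 0.8·0.7033) ≈ 0.2404

0.2404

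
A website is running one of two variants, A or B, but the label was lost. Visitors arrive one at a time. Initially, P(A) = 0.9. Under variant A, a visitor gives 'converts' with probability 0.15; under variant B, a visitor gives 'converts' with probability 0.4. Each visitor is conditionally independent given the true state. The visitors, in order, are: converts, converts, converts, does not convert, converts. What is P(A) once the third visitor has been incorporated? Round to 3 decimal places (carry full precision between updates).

0.322

Apply Bayes' rule sequentially, carrying P(A) forward.
After 'converts': P(A) = 0.15·0.9000 / (0.15·0.9000 + 0.4·0.1000) ≈ 0.7714
After 'converts': P(A) = 0.15·0.7714 / (0.15·0.7714 + 0.4·0.2286) ≈ 0.5586
After 'converts': P(A) = 0.15·0.5586 / (0.15·0.5586 + 0.4·0.4414) ≈ 0.3219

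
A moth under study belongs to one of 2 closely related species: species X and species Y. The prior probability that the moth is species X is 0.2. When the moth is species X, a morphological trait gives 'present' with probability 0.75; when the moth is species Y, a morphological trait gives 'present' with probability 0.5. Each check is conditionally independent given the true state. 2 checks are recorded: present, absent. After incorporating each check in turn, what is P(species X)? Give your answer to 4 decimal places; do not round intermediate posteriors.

0.1579

After 'present': P(species X) = 0.75·0.2000 / (0.75·0.2000 + 0.5·0.8000) ≈ 0.2727
After 'absent': P(species X) = 0.25·0.2727 / (0.25·0.2727 + 0.5·0.7273) ≈ 0.1579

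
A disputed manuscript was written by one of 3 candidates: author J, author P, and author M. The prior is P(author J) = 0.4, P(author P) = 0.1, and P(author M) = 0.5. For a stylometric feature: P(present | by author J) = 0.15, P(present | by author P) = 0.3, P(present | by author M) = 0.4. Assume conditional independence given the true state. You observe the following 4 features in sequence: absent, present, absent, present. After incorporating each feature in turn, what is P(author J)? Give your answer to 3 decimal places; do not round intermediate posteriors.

0.164

After 'absent': normaliser = 0.85·0.4000 + 0.7·0.1000 + 0.6·0.5000; P(author J) ≈ 0.4789, P(author P) ≈ 0.0986, P(author M) ≈ 0.4225
After 'present': normaliser = 0.15·0.4789 + 0.3·0.0986 + 0.4·0.4225; P(author J) ≈ 0.2656, P(author P) ≈ 0.1094, P(author M) ≈ 0.6250
After 'absent': normaliser = 0.85·0.2656 + 0.7·0.1094 + 0.6·0.6250; P(author J) ≈ 0.3333, P(author P) ≈ 0.1130, P(author M) ≈ 0.5536
After 'present': normaliser = 0.15·0.3333 + 0.3·0.1130 + 0.4·0.5536; P(author J) ≈ 0.1637, P(author P) ≈ 0.1110, P(author M) ≈ 0.7252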